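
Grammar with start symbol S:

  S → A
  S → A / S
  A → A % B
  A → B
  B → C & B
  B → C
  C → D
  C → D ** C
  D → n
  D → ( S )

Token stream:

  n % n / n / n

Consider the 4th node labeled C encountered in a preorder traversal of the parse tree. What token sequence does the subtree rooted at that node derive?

[S [A [A [B [C [D n]]]] % [B [C [D n]]]] / [S [A [B [C [D n]]]] / [S [A [B [C [D n]]]]]]]

n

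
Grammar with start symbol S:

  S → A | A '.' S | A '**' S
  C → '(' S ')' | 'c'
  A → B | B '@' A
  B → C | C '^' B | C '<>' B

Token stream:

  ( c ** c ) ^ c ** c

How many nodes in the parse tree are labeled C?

5

[S [A [B [C ( [S [A [B [C c]]] ** [S [A [B [C c]]]]] )] ^ [B [C c]]]] ** [S [A [B [C c]]]]]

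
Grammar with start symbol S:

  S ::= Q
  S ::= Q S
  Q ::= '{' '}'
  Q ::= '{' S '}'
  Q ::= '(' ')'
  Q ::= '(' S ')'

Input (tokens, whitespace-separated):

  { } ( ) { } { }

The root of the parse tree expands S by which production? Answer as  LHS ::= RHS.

S ::= Q S

[S [Q { }] [S [Q ( )] [S [Q { }] [S [Q { }]]]]]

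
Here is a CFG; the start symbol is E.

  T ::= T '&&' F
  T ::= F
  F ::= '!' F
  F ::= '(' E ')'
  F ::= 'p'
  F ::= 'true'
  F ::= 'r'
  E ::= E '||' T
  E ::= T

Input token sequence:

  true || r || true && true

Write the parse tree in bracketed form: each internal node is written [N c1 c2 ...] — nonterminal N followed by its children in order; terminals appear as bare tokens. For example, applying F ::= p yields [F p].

[E [E [E [T [F true]]] || [T [F r]]] || [T [T [F true]] && [F true]]]

E
E || T
E || T || T
T || T || T
F || T || T
true || T || T
true || F || T
true || r || T
true || r || T && F
true || r || F && F
true || r || true && F
true || r || true && true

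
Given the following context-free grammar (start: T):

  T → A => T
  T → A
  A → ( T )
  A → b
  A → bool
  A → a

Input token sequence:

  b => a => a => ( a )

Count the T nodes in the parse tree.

5

[T [A b] => [T [A a] => [T [A a] => [T [A ( [T [A a]] )]]]]]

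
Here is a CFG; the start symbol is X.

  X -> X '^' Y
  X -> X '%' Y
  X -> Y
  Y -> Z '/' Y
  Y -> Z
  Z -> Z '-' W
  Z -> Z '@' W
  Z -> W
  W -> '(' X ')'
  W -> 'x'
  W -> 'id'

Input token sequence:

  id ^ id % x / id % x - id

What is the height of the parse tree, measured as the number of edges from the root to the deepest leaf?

[X [X [X [X [Y [Z [W id]]]] ^ [Y [Z [W id]]]] % [Y [Z [W x]] / [Y [Z [W id]]]]] % [Y [Z [Z [W x]] - [W id]]]]

7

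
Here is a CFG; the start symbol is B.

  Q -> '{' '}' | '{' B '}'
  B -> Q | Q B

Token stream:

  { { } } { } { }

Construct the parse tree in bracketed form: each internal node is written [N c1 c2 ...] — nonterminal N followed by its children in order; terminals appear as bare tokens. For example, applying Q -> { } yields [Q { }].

B
Q B
{ B } B
{ Q } B
{ { } } B
{ { } } Q B
{ { } } { } B
{ { } } { } Q
{ { } } { } { }

[B [Q { [B [Q { }]] }] [B [Q { }] [B [Q { }]]]]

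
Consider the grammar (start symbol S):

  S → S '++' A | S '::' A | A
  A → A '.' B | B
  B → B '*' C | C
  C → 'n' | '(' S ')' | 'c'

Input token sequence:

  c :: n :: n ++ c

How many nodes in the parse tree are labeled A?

[S [S [S [S [A [B [C c]]]] :: [A [B [C n]]]] :: [A [B [C n]]]] ++ [A [B [C c]]]]

4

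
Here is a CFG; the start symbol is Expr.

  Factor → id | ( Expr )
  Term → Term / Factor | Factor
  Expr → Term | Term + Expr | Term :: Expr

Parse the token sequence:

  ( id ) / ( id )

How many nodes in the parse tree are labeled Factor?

4

[Expr [Term [Term [Factor ( [Expr [Term [Factor id]]] )]] / [Factor ( [Expr [Term [Factor id]]] )]]]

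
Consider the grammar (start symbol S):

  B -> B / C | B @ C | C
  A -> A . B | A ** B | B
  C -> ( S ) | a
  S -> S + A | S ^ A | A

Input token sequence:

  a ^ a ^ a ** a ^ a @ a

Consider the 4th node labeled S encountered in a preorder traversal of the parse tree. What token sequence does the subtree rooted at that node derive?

[S [S [S [S [A [B [C a]]]] ^ [A [B [C a]]]] ^ [A [A [B [C a]]] ** [B [C a]]]] ^ [A [B [B [C a]] @ [C a]]]]

a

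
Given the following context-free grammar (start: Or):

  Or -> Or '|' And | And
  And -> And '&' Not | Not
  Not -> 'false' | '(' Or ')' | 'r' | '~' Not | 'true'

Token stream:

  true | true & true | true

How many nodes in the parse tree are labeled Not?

[Or [Or [Or [And [Not true]]] | [And [And [Not true]] & [Not true]]] | [And [Not true]]]

4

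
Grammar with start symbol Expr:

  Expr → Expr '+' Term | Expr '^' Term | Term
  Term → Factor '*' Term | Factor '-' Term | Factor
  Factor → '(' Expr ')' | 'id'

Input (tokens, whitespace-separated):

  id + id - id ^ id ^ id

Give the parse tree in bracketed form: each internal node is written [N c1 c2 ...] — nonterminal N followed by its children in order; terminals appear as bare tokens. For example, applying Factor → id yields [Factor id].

Expr
Expr ^ Term
Expr ^ Term ^ Term
Expr + Term ^ Term ^ Term
Term + Term ^ Term ^ Term
Factor + Term ^ Term ^ Term
id + Term ^ Term ^ Term
id + Factor - Term ^ Term ^ Term
id + id - Term ^ Term ^ Term
id + id - Factor ^ Term ^ Term
id + id - id ^ Term ^ Term
id + id - id ^ Factor ^ Term
id + id - id ^ id ^ Term
id + id - id ^ id ^ Factor
id + id - id ^ id ^ id

[Expr [Expr [Expr [Expr [Term [Factor id]]] + [Term [Factor id] - [Term [Factor id]]]] ^ [Term [Factor id]]] ^ [Term [Factor id]]]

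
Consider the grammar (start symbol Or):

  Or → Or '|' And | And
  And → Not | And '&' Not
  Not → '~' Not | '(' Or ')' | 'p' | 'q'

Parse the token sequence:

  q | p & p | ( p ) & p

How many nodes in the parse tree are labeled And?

[Or [Or [Or [And [Not q]]] | [And [And [Not p]] & [Not p]]] | [And [And [Not ( [Or [And [Not p]]] )]] & [Not p]]]

6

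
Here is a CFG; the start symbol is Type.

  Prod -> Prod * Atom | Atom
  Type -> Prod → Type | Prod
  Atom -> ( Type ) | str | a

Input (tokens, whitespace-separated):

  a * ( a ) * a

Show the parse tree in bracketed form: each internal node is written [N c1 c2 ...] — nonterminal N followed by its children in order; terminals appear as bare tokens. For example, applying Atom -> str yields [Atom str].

Type
Prod
Prod * Atom
Prod * Atom * Atom
Atom * Atom * Atom
a * Atom * Atom
a * ( Type ) * Atom
a * ( Prod ) * Atom
a * ( Atom ) * Atom
a * ( a ) * Atom
a * ( a ) * a

[Type [Prod [Prod [Prod [Atom a]] * [Atom ( [Type [Prod [Atom a]]] )]] * [Atom a]]]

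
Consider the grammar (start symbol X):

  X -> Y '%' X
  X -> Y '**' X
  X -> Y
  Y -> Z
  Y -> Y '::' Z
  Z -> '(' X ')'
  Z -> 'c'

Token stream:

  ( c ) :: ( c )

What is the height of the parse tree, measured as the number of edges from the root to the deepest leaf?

[X [Y [Y [Z ( [X [Y [Z c]]] )]] :: [Z ( [X [Y [Z c]]] )]]]

7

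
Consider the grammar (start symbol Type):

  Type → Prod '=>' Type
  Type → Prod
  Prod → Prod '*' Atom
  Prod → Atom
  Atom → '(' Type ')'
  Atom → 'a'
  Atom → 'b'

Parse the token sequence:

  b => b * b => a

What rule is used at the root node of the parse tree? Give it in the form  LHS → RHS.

[Type [Prod [Atom b]] => [Type [Prod [Prod [Atom b]] * [Atom b]] => [Type [Prod [Atom a]]]]]

Type → Prod '=>' Type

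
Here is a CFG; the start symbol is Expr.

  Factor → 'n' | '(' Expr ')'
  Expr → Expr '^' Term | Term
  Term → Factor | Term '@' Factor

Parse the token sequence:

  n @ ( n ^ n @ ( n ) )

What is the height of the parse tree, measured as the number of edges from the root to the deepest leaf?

9

[Expr [Term [Term [Factor n]] @ [Factor ( [Expr [Expr [Term [Factor n]]] ^ [Term [Term [Factor n]] @ [Factor ( [Expr [Term [Factor n]]] )]]] )]]]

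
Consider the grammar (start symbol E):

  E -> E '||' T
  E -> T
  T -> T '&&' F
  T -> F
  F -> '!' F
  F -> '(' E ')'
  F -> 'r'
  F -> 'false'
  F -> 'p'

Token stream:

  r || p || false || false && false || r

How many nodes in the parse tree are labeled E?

[E [E [E [E [E [T [F r]]] || [T [F p]]] || [T [F false]]] || [T [T [F false]] && [F false]]] || [T [F r]]]

5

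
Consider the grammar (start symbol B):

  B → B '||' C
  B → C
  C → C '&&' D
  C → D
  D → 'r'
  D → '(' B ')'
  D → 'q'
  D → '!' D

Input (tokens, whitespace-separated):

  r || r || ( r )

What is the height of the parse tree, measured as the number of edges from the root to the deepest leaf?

[B [B [B [C [D r]]] || [C [D r]]] || [C [D ( [B [C [D r]]] )]]]

6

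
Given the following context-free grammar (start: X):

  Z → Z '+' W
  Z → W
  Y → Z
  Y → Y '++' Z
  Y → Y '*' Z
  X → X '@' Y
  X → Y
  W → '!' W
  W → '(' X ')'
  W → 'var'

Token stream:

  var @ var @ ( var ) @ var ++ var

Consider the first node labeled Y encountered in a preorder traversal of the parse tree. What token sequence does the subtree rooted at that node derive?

[X [X [X [X [Y [Z [W var]]]] @ [Y [Z [W var]]]] @ [Y [Z [W ( [X [Y [Z [W var]]]] )]]]] @ [Y [Y [Z [W var]]] ++ [Z [W var]]]]

var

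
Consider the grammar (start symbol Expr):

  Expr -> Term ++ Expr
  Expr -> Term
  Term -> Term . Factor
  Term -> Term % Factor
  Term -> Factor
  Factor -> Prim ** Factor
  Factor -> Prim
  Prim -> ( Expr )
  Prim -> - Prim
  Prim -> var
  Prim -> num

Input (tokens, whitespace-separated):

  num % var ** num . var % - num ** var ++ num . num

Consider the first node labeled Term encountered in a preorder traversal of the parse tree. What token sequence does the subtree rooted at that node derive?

num % var ** num . var % - num ** var

[Expr [Term [Term [Term [Term [Factor [Prim num]]] % [Factor [Prim var] ** [Factor [Prim num]]]] . [Factor [Prim var]]] % [Factor [Prim - [Prim num]] ** [Factor [Prim var]]]] ++ [Expr [Term [Term [Factor [Prim num]]] . [Factor [Prim num]]]]]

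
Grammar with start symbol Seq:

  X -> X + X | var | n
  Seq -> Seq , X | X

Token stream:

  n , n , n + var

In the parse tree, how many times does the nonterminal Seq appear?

[Seq [Seq [Seq [X n]] , [X n]] , [X [X n] + [X var]]]

3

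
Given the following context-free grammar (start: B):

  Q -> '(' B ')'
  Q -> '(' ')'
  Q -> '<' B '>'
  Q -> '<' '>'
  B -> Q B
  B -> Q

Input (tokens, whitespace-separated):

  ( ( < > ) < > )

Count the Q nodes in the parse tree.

[B [Q ( [B [Q ( [B [Q < >]] )] [B [Q < >]]] )]]

4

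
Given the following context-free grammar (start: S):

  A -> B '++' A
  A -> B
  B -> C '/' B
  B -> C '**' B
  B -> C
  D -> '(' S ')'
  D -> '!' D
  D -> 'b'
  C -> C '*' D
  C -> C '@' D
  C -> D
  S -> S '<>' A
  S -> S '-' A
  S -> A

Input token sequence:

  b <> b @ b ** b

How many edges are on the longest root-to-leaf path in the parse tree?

6

[S [S [A [B [C [D b]]]]] <> [A [B [C [C [D b]] @ [D b]] ** [B [C [D b]]]]]]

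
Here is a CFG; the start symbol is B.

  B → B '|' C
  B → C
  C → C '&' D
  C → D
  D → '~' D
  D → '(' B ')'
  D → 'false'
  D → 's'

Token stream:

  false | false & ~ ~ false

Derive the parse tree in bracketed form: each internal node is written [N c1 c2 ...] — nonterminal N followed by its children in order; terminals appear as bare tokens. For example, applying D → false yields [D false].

[B [B [C [D false]]] | [C [C [D false]] & [D ~ [D ~ [D false]]]]]

B
B | C
C | C
D | C
false | C
false | C & D
false | D & D
false | false & D
false | false & ~ D
false | false & ~ ~ D
false | false & ~ ~ false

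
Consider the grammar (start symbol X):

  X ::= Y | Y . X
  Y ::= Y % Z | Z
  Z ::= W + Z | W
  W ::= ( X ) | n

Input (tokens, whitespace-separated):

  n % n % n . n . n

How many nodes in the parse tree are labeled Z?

5

[X [Y [Y [Y [Z [W n]]] % [Z [W n]]] % [Z [W n]]] . [X [Y [Z [W n]]] . [X [Y [Z [W n]]]]]]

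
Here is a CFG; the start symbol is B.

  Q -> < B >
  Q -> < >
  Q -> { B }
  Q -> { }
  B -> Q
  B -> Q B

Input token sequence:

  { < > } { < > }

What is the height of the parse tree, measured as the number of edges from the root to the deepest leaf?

5

[B [Q { [B [Q < >]] }] [B [Q { [B [Q < >]] }]]]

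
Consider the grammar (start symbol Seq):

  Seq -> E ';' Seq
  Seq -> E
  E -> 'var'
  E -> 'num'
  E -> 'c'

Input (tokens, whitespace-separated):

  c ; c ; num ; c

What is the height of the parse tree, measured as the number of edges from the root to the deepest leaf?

[Seq [E c] ; [Seq [E c] ; [Seq [E num] ; [Seq [E c]]]]]

5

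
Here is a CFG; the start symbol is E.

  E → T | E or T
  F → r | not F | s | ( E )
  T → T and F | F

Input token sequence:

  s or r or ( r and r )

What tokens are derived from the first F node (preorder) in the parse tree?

[E [E [E [T [F s]]] or [T [F r]]] or [T [F ( [E [T [T [F r]] and [F r]]] )]]]

s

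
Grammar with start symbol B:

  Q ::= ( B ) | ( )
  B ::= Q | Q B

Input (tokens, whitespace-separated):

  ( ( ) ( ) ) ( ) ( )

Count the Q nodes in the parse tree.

[B [Q ( [B [Q ( )] [B [Q ( )]]] )] [B [Q ( )] [B [Q ( )]]]]

5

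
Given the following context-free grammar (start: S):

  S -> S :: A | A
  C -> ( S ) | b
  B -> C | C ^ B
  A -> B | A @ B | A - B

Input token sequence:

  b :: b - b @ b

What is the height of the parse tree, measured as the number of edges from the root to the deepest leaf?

[S [S [A [B [C b]]]] :: [A [A [A [B [C b]]] - [B [C b]]] @ [B [C b]]]]

6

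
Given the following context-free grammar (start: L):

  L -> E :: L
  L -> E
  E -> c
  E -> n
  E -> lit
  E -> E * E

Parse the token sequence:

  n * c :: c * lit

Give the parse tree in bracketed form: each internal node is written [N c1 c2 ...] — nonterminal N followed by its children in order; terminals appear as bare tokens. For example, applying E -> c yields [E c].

L
E :: L
E * E :: L
n * E :: L
n * c :: L
n * c :: E
n * c :: E * E
n * c :: c * E
n * c :: c * lit

[L [E [E n] * [E c]] :: [L [E [E c] * [E lit]]]]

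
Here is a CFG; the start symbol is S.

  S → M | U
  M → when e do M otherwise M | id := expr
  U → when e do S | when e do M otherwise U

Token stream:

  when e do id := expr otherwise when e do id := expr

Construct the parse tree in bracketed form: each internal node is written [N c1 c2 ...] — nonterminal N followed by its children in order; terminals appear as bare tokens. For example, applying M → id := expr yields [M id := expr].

S
U
when e do M otherwise U
when e do id := expr otherwise U
when e do id := expr otherwise when e do S
when e do id := expr otherwise when e do M
when e do id := expr otherwise when e do id := expr

[S [U when e do [M id := expr] otherwise [U when e do [S [M id := expr]]]]]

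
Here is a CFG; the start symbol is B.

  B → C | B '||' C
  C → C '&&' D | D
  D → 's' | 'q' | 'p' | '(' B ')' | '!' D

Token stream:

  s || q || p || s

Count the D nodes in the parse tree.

[B [B [B [B [C [D s]]] || [C [D q]]] || [C [D p]]] || [C [D s]]]

4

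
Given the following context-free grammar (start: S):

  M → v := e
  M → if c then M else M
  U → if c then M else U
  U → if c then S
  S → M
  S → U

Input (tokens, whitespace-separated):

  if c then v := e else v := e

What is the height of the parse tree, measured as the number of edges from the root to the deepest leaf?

3

[S [M if c then [M v := e] else [M v := e]]]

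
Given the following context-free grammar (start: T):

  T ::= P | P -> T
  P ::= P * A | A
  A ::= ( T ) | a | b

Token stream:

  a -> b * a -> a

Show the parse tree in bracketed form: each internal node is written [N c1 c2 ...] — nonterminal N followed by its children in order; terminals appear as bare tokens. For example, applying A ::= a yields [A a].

T
P -> T
A -> T
a -> T
a -> P -> T
a -> P * A -> T
a -> A * A -> T
a -> b * A -> T
a -> b * a -> T
a -> b * a -> P
a -> b * a -> A
a -> b * a -> a

[T [P [A a]] -> [T [P [P [A b]] * [A a]] -> [T [P [A a]]]]]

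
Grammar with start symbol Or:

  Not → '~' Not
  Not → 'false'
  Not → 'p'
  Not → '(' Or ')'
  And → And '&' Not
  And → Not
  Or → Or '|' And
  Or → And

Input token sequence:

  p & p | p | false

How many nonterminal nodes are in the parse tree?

11

[Or [Or [Or [And [And [Not p]] & [Not p]]] | [And [Not p]]] | [And [Not false]]]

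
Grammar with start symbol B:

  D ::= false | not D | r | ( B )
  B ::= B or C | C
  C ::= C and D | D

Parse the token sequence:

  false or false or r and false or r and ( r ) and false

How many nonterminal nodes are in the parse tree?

[B [B [B [B [C [D false]]] or [C [D false]]] or [C [C [D r]] and [D false]]] or [C [C [C [D r]] and [D ( [B [C [D r]]] )]] and [D false]]]

21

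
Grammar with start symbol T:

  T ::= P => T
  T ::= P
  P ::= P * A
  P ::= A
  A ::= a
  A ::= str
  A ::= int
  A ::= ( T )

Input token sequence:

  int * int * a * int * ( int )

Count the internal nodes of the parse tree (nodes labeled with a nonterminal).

14

[T [P [P [P [P [P [A int]] * [A int]] * [A a]] * [A int]] * [A ( [T [P [A int]]] )]]]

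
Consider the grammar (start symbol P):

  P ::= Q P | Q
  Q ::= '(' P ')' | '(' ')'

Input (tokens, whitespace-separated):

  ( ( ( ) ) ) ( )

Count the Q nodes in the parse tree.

[P [Q ( [P [Q ( [P [Q ( )]] )]] )] [P [Q ( )]]]

4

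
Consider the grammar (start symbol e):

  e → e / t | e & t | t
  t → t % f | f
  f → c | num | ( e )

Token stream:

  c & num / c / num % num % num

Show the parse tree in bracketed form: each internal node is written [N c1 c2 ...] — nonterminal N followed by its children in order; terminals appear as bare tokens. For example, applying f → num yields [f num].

e
e / t
e / t / t
e & t / t / t
t & t / t / t
f & t / t / t
c & t / t / t
c & f / t / t
c & num / t / t
c & num / f / t
c & num / c / t
c & num / c / t % f
c & num / c / t % f % f
c & num / c / f % f % f
c & num / c / num % f % f
c & num / c / num % num % f
c & num / c / num % num % num

[e [e [e [e [t [f c]]] & [t [f num]]] / [t [f c]]] / [t [t [t [f num]] % [f num]] % [f num]]]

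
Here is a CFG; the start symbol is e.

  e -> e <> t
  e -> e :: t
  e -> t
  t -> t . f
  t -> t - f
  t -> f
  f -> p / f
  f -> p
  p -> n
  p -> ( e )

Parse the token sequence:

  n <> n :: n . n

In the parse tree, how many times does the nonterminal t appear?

[e [e [e [t [f [p n]]]] <> [t [f [p n]]]] :: [t [t [f [p n]]] . [f [p n]]]]

4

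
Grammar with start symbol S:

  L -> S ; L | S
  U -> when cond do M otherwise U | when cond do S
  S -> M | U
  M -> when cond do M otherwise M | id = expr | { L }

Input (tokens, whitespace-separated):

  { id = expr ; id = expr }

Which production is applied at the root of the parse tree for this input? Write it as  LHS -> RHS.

S -> M

[S [M { [L [S [M id = expr]] ; [L [S [M id = expr]]]] }]]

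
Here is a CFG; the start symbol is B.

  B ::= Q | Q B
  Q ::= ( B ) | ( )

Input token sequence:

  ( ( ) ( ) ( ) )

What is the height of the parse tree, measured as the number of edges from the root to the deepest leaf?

6

[B [Q ( [B [Q ( )] [B [Q ( )] [B [Q ( )]]]] )]]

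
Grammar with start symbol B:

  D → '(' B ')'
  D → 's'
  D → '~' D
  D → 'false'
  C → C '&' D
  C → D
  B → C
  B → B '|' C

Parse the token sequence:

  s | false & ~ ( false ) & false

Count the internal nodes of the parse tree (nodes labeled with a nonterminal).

14

[B [B [C [D s]]] | [C [C [C [D false]] & [D ~ [D ( [B [C [D false]]] )]]] & [D false]]]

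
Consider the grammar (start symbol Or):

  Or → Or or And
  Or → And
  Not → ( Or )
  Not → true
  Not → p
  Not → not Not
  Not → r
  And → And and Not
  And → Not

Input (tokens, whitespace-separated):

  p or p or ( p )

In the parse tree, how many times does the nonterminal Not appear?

[Or [Or [Or [And [Not p]]] or [And [Not p]]] or [And [Not ( [Or [And [Not p]]] )]]]

4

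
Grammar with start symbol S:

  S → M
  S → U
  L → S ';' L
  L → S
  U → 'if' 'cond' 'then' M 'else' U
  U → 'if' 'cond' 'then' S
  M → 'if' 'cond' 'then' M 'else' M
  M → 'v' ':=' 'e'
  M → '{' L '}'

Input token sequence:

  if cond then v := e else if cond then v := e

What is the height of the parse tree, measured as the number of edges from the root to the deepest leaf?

[S [U if cond then [M v := e] else [U if cond then [S [M v := e]]]]]

5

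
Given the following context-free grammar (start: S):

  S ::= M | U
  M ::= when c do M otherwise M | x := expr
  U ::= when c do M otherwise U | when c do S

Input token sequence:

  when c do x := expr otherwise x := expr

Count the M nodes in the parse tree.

[S [M when c do [M x := expr] otherwise [M x := expr]]]

3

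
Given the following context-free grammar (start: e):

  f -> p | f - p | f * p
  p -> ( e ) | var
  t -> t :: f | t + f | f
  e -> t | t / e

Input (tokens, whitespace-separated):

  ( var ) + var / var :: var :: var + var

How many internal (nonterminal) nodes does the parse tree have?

24

[e [t [t [f [p ( [e [t [f [p var]]]] )]]] + [f [p var]]] / [e [t [t [t [t [f [p var]]] :: [f [p var]]] :: [f [p var]]] + [f [p var]]]]]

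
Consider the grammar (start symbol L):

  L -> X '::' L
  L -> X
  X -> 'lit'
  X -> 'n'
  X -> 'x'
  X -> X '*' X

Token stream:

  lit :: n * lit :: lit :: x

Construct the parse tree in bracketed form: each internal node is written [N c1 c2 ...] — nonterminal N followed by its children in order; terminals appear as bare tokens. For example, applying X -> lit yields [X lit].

L
X :: L
lit :: L
lit :: X :: L
lit :: X * X :: L
lit :: n * X :: L
lit :: n * lit :: L
lit :: n * lit :: X :: L
lit :: n * lit :: lit :: L
lit :: n * lit :: lit :: X
lit :: n * lit :: lit :: x

[L [X lit] :: [L [X [X n] * [X lit]] :: [L [X lit] :: [L [X x]]]]]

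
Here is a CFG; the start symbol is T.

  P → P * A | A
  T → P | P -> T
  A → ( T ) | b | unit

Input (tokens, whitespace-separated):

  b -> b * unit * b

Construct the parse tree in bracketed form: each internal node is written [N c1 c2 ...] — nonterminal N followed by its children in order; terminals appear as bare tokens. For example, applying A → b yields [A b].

[T [P [A b]] -> [T [P [P [P [A b]] * [A unit]] * [A b]]]]

T
P -> T
A -> T
b -> T
b -> P
b -> P * A
b -> P * A * A
b -> A * A * A
b -> b * A * A
b -> b * unit * A
b -> b * unit * b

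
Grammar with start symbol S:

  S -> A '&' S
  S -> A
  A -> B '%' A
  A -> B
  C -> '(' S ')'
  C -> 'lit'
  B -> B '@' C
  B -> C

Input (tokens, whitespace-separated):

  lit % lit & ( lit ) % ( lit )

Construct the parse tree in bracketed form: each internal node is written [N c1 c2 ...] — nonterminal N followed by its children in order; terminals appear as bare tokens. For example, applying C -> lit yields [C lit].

S
A & S
B % A & S
C % A & S
lit % A & S
lit % B & S
lit % C & S
lit % lit & S
lit % lit & A
lit % lit & B % A
lit % lit & C % A
lit % lit & ( S ) % A
lit % lit & ( A ) % A
lit % lit & ( B ) % A
lit % lit & ( C ) % A
lit % lit & ( lit ) % A
lit % lit & ( lit ) % B
lit % lit & ( lit ) % C
lit % lit & ( lit ) % ( S )
lit % lit & ( lit ) % ( A )
lit % lit & ( lit ) % ( B )
lit % lit & ( lit ) % ( C )
lit % lit & ( lit ) % ( lit )

[S [A [B [C lit]] % [A [B [C lit]]]] & [S [A [B [C ( [S [A [B [C lit]]]] )]] % [A [B [C ( [S [A [B [C lit]]]] )]]]]]]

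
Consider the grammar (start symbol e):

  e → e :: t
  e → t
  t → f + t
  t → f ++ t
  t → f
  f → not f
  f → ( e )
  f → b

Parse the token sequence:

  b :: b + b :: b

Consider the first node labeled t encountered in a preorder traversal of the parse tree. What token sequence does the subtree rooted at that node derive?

b

[e [e [e [t [f b]]] :: [t [f b] + [t [f b]]]] :: [t [f b]]]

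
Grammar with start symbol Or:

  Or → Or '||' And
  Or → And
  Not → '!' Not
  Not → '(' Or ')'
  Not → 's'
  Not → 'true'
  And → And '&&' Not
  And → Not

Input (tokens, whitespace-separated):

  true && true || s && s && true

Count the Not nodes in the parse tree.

[Or [Or [And [And [Not true]] && [Not true]]] || [And [And [And [Not s]] && [Not s]] && [Not true]]]

5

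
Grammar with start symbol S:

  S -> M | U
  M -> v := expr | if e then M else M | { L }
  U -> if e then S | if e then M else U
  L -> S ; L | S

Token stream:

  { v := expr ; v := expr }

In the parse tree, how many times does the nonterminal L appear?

2

[S [M { [L [S [M v := expr]] ; [L [S [M v := expr]]]] }]]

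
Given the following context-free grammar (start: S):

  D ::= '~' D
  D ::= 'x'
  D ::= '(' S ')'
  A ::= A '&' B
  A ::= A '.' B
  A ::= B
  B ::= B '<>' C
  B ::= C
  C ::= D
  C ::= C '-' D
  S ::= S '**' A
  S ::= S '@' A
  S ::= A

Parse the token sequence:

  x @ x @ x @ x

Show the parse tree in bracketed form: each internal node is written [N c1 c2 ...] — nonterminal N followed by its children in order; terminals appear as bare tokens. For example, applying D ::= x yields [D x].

S
S @ A
S @ A @ A
S @ A @ A @ A
A @ A @ A @ A
B @ A @ A @ A
C @ A @ A @ A
D @ A @ A @ A
x @ A @ A @ A
x @ B @ A @ A
x @ C @ A @ A
x @ D @ A @ A
x @ x @ A @ A
x @ x @ B @ A
x @ x @ C @ A
x @ x @ D @ A
x @ x @ x @ A
x @ x @ x @ B
x @ x @ x @ C
x @ x @ x @ D
x @ x @ x @ x

[S [S [S [S [A [B [C [D x]]]]] @ [A [B [C [D x]]]]] @ [A [B [C [D x]]]]] @ [A [B [C [D x]]]]]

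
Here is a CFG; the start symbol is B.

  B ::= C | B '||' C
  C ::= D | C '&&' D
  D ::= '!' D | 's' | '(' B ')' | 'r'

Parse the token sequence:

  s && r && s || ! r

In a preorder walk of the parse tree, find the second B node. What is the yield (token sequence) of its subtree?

[B [B [C [C [C [D s]] && [D r]] && [D s]]] || [C [D ! [D r]]]]

s && r && s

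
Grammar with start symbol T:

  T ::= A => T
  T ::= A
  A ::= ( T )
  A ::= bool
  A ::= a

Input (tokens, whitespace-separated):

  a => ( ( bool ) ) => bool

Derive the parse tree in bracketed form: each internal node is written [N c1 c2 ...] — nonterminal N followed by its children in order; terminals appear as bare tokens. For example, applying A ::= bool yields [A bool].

[T [A a] => [T [A ( [T [A ( [T [A bool]] )]] )] => [T [A bool]]]]

T
A => T
a => T
a => A => T
a => ( T ) => T
a => ( A ) => T
a => ( ( T ) ) => T
a => ( ( A ) ) => T
a => ( ( bool ) ) => T
a => ( ( bool ) ) => A
a => ( ( bool ) ) => bool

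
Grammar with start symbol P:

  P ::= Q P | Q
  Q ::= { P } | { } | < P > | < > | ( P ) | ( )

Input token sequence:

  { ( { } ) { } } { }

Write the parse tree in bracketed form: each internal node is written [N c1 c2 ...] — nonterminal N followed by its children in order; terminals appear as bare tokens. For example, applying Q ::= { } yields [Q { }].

[P [Q { [P [Q ( [P [Q { }]] )] [P [Q { }]]] }] [P [Q { }]]]

P
Q P
{ P } P
{ Q P } P
{ ( P ) P } P
{ ( Q ) P } P
{ ( { } ) P } P
{ ( { } ) Q } P
{ ( { } ) { } } P
{ ( { } ) { } } Q
{ ( { } ) { } } { }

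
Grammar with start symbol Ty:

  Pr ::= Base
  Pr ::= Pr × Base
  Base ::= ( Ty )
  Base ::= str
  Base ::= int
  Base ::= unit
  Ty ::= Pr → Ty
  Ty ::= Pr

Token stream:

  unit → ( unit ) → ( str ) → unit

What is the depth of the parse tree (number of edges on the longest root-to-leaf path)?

[Ty [Pr [Base unit]] → [Ty [Pr [Base ( [Ty [Pr [Base unit]]] )]] → [Ty [Pr [Base ( [Ty [Pr [Base str]]] )]] → [Ty [Pr [Base unit]]]]]]

8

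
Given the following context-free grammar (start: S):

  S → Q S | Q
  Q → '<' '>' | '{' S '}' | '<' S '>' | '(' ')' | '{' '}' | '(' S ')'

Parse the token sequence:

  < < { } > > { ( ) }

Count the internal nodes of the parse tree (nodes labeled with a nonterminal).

10

[S [Q < [S [Q < [S [Q { }]] >]] >] [S [Q { [S [Q ( )]] }]]]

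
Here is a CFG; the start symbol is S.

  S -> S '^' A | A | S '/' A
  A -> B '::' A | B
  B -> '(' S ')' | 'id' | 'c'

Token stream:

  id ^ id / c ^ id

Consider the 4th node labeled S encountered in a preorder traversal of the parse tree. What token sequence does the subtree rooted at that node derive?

id

[S [S [S [S [A [B id]]] ^ [A [B id]]] / [A [B c]]] ^ [A [B id]]]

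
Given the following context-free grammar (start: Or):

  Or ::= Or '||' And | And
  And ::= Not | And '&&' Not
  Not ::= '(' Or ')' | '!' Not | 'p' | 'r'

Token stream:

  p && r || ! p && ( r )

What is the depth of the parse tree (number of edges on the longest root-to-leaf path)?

[Or [Or [And [And [Not p]] && [Not r]]] || [And [And [Not ! [Not p]]] && [Not ( [Or [And [Not r]]] )]]]

6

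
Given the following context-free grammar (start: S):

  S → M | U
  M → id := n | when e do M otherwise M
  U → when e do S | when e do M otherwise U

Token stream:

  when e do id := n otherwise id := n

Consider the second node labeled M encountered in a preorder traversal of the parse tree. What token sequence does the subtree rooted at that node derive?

id := n

[S [M when e do [M id := n] otherwise [M id := n]]]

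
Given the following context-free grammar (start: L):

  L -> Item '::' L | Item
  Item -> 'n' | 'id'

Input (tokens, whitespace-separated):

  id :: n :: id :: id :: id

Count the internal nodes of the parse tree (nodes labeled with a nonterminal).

10

[L [Item id] :: [L [Item n] :: [L [Item id] :: [L [Item id] :: [L [Item id]]]]]]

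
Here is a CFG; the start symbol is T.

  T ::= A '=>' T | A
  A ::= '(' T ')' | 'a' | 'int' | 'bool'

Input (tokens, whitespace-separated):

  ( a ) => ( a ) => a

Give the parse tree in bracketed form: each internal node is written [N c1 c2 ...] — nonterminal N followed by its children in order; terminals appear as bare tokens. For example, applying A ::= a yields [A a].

T
A => T
( T ) => T
( A ) => T
( a ) => T
( a ) => A => T
( a ) => ( T ) => T
( a ) => ( A ) => T
( a ) => ( a ) => T
( a ) => ( a ) => A
( a ) => ( a ) => a

[T [A ( [T [A a]] )] => [T [A ( [T [A a]] )] => [T [A a]]]]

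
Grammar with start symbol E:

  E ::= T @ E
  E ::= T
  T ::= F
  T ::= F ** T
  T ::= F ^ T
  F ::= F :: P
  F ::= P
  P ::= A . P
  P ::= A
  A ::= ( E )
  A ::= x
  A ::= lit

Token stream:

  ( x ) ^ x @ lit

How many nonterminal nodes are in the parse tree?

19

[E [T [F [P [A ( [E [T [F [P [A x]]]]] )]]] ^ [T [F [P [A x]]]]] @ [E [T [F [P [A lit]]]]]]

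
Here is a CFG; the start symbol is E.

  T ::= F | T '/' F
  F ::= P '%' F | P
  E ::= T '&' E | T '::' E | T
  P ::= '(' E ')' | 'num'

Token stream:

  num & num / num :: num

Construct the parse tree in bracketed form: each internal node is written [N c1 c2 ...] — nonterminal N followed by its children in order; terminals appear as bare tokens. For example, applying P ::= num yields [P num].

[E [T [F [P num]]] & [E [T [T [F [P num]]] / [F [P num]]] :: [E [T [F [P num]]]]]]

E
T & E
F & E
P & E
num & E
num & T :: E
num & T / F :: E
num & F / F :: E
num & P / F :: E
num & num / F :: E
num & num / P :: E
num & num / num :: E
num & num / num :: T
num & num / num :: F
num & num / num :: P
num & num / num :: num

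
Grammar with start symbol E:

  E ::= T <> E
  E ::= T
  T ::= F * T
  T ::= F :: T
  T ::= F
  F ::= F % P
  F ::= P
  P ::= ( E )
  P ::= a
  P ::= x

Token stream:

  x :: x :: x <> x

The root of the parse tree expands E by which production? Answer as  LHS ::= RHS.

[E [T [F [P x]] :: [T [F [P x]] :: [T [F [P x]]]]] <> [E [T [F [P x]]]]]

E ::= T <> E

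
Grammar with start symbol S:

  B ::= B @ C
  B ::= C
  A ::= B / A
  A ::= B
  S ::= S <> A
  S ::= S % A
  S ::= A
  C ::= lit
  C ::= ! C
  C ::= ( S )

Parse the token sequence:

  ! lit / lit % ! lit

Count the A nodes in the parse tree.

[S [S [A [B [C ! [C lit]]] / [A [B [C lit]]]]] % [A [B [C ! [C lit]]]]]

3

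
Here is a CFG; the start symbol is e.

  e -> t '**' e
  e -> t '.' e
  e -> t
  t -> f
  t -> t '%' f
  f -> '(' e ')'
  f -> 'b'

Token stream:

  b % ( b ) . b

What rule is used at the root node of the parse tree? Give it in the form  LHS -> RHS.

[e [t [t [f b]] % [f ( [e [t [f b]]] )]] . [e [t [f b]]]]

e -> t '.' e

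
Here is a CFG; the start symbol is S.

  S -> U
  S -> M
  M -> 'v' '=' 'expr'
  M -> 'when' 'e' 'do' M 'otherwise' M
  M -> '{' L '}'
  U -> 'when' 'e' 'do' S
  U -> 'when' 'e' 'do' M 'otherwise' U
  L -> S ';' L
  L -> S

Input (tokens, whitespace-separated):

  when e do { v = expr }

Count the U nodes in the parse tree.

[S [U when e do [S [M { [L [S [M v = expr]]] }]]]]

1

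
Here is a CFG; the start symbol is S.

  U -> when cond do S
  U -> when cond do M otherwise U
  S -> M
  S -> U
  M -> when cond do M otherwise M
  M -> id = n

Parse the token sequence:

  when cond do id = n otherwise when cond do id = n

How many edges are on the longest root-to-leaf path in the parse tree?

5

[S [U when cond do [M id = n] otherwise [U when cond do [S [M id = n]]]]]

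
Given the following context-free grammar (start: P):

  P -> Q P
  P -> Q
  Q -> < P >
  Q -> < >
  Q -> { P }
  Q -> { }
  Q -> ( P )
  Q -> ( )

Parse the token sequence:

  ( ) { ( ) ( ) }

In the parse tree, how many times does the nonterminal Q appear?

[P [Q ( )] [P [Q { [P [Q ( )] [P [Q ( )]]] }]]]

4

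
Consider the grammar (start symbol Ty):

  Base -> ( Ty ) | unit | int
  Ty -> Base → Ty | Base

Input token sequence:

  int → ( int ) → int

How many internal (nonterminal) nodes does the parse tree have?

8

[Ty [Base int] → [Ty [Base ( [Ty [Base int]] )] → [Ty [Base int]]]]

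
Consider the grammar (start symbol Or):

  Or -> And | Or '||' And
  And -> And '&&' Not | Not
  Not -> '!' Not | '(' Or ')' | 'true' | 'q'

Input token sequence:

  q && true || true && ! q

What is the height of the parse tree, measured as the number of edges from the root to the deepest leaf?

[Or [Or [And [And [Not q]] && [Not true]]] || [And [And [Not true]] && [Not ! [Not q]]]]

5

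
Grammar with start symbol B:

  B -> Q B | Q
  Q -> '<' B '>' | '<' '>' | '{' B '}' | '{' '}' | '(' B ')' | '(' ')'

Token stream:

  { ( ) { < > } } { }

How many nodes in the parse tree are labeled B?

[B [Q { [B [Q ( )] [B [Q { [B [Q < >]] }]]] }] [B [Q { }]]]

5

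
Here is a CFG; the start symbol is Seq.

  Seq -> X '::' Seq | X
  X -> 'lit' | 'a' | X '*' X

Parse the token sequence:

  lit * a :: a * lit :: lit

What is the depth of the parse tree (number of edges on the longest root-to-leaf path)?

4

[Seq [X [X lit] * [X a]] :: [Seq [X [X a] * [X lit]] :: [Seq [X lit]]]]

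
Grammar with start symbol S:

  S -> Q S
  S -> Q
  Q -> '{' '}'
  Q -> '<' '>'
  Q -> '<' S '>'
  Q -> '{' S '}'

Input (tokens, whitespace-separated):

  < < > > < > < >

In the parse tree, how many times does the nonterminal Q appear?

4

[S [Q < [S [Q < >]] >] [S [Q < >] [S [Q < >]]]]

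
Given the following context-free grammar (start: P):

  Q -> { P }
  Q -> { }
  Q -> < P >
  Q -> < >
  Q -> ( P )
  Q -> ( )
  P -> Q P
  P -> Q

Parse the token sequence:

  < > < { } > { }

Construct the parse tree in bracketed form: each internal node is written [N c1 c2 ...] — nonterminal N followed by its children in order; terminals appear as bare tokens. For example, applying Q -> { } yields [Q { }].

P
Q P
< > P
< > Q P
< > < P > P
< > < Q > P
< > < { } > P
< > < { } > Q
< > < { } > { }

[P [Q < >] [P [Q < [P [Q { }]] >] [P [Q { }]]]]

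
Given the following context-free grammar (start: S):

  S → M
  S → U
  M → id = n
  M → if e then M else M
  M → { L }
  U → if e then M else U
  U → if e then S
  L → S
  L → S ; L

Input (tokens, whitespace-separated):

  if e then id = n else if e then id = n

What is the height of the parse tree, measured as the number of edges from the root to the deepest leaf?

5

[S [U if e then [M id = n] else [U if e then [S [M id = n]]]]]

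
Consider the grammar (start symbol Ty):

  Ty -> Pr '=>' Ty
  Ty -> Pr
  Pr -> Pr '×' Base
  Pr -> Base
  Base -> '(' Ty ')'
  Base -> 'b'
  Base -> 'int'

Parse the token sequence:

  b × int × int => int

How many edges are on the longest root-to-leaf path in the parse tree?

[Ty [Pr [Pr [Pr [Base b]] × [Base int]] × [Base int]] => [Ty [Pr [Base int]]]]

5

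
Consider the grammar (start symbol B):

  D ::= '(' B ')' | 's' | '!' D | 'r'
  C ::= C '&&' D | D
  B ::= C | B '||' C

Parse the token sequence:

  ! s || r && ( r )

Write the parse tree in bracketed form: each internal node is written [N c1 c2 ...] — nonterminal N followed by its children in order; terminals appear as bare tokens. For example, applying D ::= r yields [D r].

B
B || C
C || C
D || C
! D || C
! s || C
! s || C && D
! s || D && D
! s || r && D
! s || r && ( B )
! s || r && ( C )
! s || r && ( D )
! s || r && ( r )

[B [B [C [D ! [D s]]]] || [C [C [D r]] && [D ( [B [C [D r]]] )]]]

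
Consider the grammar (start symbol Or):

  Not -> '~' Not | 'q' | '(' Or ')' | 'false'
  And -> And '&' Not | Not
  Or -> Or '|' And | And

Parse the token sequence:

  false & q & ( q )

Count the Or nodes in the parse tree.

[Or [And [And [And [Not false]] & [Not q]] & [Not ( [Or [And [Not q]]] )]]]

2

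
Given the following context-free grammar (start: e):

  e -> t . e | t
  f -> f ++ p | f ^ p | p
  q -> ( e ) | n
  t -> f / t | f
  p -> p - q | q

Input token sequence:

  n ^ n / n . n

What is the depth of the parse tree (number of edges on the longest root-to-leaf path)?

6

[e [t [f [f [p [q n]]] ^ [p [q n]]] / [t [f [p [q n]]]]] . [e [t [f [p [q n]]]]]]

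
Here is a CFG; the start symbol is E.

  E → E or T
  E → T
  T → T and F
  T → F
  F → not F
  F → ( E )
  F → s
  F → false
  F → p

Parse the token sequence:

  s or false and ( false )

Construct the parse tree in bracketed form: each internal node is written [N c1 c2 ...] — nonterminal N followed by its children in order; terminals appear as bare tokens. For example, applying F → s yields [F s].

[E [E [T [F s]]] or [T [T [F false]] and [F ( [E [T [F false]]] )]]]

E
E or T
T or T
F or T
s or T
s or T and F
s or F and F
s or false and F
s or false and ( E )
s or false and ( T )
s or false and ( F )
s or false and ( false )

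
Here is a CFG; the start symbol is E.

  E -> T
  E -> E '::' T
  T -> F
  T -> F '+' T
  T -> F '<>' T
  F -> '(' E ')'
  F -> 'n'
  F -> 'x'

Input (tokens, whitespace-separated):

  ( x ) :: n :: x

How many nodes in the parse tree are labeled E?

4

[E [E [E [T [F ( [E [T [F x]]] )]]] :: [T [F n]]] :: [T [F x]]]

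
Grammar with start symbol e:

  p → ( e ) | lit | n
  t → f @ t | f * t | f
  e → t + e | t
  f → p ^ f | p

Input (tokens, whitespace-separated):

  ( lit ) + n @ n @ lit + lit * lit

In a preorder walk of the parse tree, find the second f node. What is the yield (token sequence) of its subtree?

lit

[e [t [f [p ( [e [t [f [p lit]]]] )]]] + [e [t [f [p n]] @ [t [f [p n]] @ [t [f [p lit]]]]] + [e [t [f [p lit]] * [t [f [p lit]]]]]]]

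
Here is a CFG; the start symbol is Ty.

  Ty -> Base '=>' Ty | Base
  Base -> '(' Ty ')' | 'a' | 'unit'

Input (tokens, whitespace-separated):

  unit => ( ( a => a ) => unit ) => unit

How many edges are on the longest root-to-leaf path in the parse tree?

[Ty [Base unit] => [Ty [Base ( [Ty [Base ( [Ty [Base a] => [Ty [Base a]]] )] => [Ty [Base unit]]] )] => [Ty [Base unit]]]]

8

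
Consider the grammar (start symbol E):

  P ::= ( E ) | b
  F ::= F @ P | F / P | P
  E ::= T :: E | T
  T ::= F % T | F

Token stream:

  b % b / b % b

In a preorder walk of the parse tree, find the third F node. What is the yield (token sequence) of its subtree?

b

[E [T [F [P b]] % [T [F [F [P b]] / [P b]] % [T [F [P b]]]]]]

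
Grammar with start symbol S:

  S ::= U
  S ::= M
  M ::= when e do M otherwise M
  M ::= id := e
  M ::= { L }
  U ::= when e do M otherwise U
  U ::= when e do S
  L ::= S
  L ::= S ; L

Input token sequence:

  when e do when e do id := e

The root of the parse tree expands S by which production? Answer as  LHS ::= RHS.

[S [U when e do [S [U when e do [S [M id := e]]]]]]

S ::= U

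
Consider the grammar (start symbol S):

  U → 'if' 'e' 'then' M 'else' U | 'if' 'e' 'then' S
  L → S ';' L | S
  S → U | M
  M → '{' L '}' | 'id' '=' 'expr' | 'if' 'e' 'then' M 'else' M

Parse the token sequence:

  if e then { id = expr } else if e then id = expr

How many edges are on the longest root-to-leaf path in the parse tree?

6

[S [U if e then [M { [L [S [M id = expr]]] }] else [U if e then [S [M id = expr]]]]]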